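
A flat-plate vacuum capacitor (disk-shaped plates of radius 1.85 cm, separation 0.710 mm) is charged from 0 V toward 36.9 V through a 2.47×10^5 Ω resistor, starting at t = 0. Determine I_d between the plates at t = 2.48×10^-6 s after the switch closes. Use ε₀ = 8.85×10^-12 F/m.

7.06×10^-5 A

C = ε₀A/d = (8.85×10^-12)(1.075×10^-3)/(7.10×10^-4) = 1.340×10^-11 F and τ = RC = 3.310×10^-6 s. I_d in the gap equals the RC charging current.
I_d(t) = (V₀/R) e^(−t/τ) = 1.494×10^-4 · e^(−0.7492) = 7.06×10^-5 A.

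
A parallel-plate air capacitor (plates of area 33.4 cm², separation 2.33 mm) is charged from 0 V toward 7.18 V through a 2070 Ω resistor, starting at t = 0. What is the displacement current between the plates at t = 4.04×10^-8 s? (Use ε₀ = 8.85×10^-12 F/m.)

C = ε₀A/d = (8.85×10^-12)(3.34×10^-3)/(2.33×10^-3) = 1.269×10^-11 F, so τ = RC = 2.627×10^-8 s.
The conduction current is I(t) = (V₀/R) e^(−t/τ), and the displacement current between the plates equals it.
t/τ = 1.538; I_d = (7.18/2070) · e^(−1.538) = (3.469×10^-3)(0.2148) = 7.45×10^-4 A.

7.45×10^-4 A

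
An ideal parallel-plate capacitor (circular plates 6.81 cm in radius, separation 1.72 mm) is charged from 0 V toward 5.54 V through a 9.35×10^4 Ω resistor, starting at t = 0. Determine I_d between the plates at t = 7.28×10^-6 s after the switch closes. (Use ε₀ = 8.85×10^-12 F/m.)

2.10×10^-5 A

C = ε₀A/d = (8.85×10^-12)(0.01457)/(1.72×10^-3) = 7.497×10^-11 F and τ = RC = 7.010×10^-6 s. I_d in the gap equals the RC charging current.
I_d(t) = (V₀/R) e^(−t/τ) = 5.925×10^-5 · e^(−1.039) = 2.10×10^-5 A.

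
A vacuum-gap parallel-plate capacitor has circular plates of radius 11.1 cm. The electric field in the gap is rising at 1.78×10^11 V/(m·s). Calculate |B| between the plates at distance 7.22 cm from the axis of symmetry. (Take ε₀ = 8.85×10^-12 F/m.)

Through the whole plate area (πR² = 0.03871 m²), I_d = ε₀ πR² dE/dt = 0.06098 A.
For r < R the Ampère–Maxwell law gives B(2πr) = μ₀ I_d (r²/R²), so B = μ₀ I_d r/(2πR²) = (4π×10^-7)(0.06098)(0.0722)/(2π·0.111²) = 7.15×10^-8 T.

7.15×10^-8 T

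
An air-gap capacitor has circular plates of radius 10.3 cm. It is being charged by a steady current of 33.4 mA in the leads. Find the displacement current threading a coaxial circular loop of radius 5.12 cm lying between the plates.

Between the plates the displacement current equals the wire current: I_d = 33.4 mA = 0.0334 A.
Since J_d is uniform, the enclosed fraction is (r/R)² = 0.2471, giving I_d,enc = 8.25×10^-3 A.

8.25×10^-3 A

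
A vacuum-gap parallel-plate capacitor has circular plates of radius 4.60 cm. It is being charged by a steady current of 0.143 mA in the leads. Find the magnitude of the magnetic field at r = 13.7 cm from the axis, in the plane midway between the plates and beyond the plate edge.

By continuity the displacement current in the gap matches the conduction current: I_d = 1.43×10^-4 A.
Outside the plates the loop encloses all of I_d, so B·2πr = μ₀ I_d and B = 2.09×10^-10 T.

2.09×10^-10 T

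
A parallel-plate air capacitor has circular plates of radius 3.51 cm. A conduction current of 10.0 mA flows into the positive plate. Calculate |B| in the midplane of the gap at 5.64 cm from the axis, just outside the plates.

3.55×10^-8 T

Between the plates the displacement current equals the wire current: I_d = 10.0 mA = 0.0100 A.
Outside the plates the loop encloses all of I_d, so B·2πr = μ₀ I_d and B = 3.55×10^-8 T.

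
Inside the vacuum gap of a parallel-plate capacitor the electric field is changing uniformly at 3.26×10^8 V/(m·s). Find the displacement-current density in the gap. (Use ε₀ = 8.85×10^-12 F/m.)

J_d = ε₀ dE/dt = (8.85×10^-12)(3.26×10^8) = 2.89×10^-3 A/m².

2.89×10^-3 A/m²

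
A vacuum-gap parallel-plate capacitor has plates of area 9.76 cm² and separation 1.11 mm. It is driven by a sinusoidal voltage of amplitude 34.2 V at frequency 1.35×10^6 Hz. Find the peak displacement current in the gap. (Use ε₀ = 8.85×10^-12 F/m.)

2.26×10^-3 A

The displacement current equals the conduction current C dV/dt, which peaks at C V₀ ω.
With C = ε₀A/d = (8.85×10^-12)(9.76×10^-4)/(1.11×10^-3) = 7.782×10^-12 F and ω = 2πf = 8.482×10^6 rad/s, I_d,max = (7.782×10^-12)(34.2)(8.482×10^6) = 2.26×10^-3 A.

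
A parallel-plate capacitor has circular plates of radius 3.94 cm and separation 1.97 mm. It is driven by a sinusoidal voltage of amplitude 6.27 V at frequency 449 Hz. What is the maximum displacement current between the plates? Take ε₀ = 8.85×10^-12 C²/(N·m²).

3.88×10^-7 A

C = ε₀A/d = (8.85×10^-12)(4.877×10^-3)/(1.97×10^-3) = 2.191×10^-11 F; ω = 2πf = 2821 rad/s.
I_d = C dV/dt, so |I_d|_max = C V₀ ω = (2.191×10^-11)(6.27)(2821) = 3.88×10^-7 A.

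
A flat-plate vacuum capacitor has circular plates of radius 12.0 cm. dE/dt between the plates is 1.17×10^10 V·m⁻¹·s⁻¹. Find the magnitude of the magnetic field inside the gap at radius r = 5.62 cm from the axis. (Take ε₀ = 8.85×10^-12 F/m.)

3.66×10^-9 T

Total displacement current: I_d = ε₀(πR²)(dE/dt) = (8.85×10^-12)(0.04524)(1.17×10^10) = 4.684×10^-3 A.
An Ampèrian loop of radius r encloses a fraction (r/R)² of I_d. Then B·2πr = μ₀ I_d (r/R)², giving B = μ₀ I_d r/(2πR²) = 3.66×10^-9 T.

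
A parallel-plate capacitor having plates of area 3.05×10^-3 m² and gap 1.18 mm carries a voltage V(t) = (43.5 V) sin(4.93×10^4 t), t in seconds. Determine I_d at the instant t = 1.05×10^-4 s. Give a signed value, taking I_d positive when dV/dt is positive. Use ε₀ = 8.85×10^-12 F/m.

C = ε₀A/d = (8.85×10^-12)(3.05×10^-3)/(1.18×10^-3) = 2.288×10^-11 F. dV/dt = V₀ω·cos(ωt); at ωt = 5.1765 rad this factor is 0.4476.
I_d = C dV/dt = (2.288×10^-11)(43.5)(4.93×10^4)(0.4476) = 2.20×10^-5 A.

2.20×10^-5 A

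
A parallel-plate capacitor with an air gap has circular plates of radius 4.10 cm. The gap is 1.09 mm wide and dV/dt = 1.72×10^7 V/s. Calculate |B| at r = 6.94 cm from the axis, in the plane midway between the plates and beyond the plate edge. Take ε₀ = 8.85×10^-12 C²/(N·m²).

2.13×10^-9 T

dE/dt = (dV/dt)/d = 1.578×10^10 V/(m·s); I_d = ε₀(πR²)(dE/dt) = (8.85×10^-12)(5.281×10^-3)(1.578×10^10) = 7.375×10^-4 A.
With r > R the enclosed displacement current is the full I_d; B = μ₀ I_d / (2πr) = 2.13×10^-9 T.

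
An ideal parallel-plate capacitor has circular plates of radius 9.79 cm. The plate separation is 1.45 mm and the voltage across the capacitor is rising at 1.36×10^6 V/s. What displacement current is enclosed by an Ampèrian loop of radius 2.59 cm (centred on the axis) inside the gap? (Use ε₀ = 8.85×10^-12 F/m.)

1.75×10^-5 A

dE/dt = (dV/dt)/d = 9.379×10^8 V/(m·s); I_d = ε₀(πR²)(dE/dt) = (8.85×10^-12)(0.03011)(9.379×10^8) = 2.499×10^-4 A.
Since J_d is uniform, the enclosed fraction is (r/R)² = 0.06999, giving I_d,enc = 1.75×10^-5 A.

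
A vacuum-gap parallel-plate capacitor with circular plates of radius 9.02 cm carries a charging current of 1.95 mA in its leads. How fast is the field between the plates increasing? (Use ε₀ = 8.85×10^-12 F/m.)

By continuity, I_d in the gap equals the 1.95 mA flowing in the wire.
Inverting I_d = ε₀ A dE/dt gives dE/dt = 1.95×10^-3 / (8.85×10^-12 · 0.02556) = 8.62×10^9 V/(m·s).

8.62×10^9 V/(m·s)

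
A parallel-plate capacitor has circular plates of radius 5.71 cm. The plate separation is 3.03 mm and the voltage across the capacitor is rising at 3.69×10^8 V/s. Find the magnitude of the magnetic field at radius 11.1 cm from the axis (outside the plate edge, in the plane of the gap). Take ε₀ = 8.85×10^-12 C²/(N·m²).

With E = V/d, dE/dt = 1.218×10^11 V/(m·s) and πR² = 0.01024 m², giving I_d = ε₀ πR² dE/dt = 0.01104 A.
With r > R the enclosed displacement current is the full I_d; B = μ₀ I_d / (2πr) = 1.99×10^-8 T.

1.99×10^-8 T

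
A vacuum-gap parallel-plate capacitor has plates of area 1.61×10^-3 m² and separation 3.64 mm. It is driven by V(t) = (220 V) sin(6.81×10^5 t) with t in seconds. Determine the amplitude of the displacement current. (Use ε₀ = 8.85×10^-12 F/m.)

C = ε₀A/d = (8.85×10^-12)(1.61×10^-3)/(3.64×10^-3) = 3.914×10^-12 F; ω = 6.81×10^5 rad/s.
I_d = C dV/dt, so |I_d|_max = C V₀ ω = (3.914×10^-12)(220)(6.81×10^5) = 5.86×10^-4 A.

5.86×10^-4 A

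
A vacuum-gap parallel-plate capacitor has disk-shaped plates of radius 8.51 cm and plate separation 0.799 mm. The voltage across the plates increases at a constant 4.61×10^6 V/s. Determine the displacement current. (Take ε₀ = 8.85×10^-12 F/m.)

1.16×10^-3 A

C = ε₀A/d = (8.85×10^-12)(0.02275)/(7.99×10^-4) = 2.520×10^-10 F.
I_d = C dV/dt = (2.520×10^-10)(4.61×10^6) = 1.16×10^-3 A.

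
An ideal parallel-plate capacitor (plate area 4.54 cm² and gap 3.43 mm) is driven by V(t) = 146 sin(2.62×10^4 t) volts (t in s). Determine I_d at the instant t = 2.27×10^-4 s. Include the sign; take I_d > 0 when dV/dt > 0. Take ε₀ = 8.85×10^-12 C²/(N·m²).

dE/dt = (V₀ω/d)·cos(ωt) with ωt = 5.9474 rad: (146)(2.62×10^4)(0.9442)/(3.43×10^-3) = 1.053×10^9 V/(m·s).
I_d = ε₀ A dE/dt = (8.85×10^-12)(4.54×10^-4)(1.053×10^9) = 4.23×10^-6 A.

4.23×10^-6 A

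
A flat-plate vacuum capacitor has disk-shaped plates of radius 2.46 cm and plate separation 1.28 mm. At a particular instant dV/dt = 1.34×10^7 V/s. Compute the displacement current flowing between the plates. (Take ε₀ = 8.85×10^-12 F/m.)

C = ε₀A/d = (8.85×10^-12)(1.901×10^-3)/(1.28×10^-3) = 1.314×10^-11 F.
I_d = C dV/dt = (1.314×10^-11)(1.34×10^7) = 1.76×10^-4 A.

1.76×10^-4 A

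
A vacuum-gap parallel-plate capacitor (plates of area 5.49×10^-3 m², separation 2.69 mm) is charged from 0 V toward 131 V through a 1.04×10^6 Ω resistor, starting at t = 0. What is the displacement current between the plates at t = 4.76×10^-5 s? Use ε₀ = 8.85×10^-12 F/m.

9.99×10^-6 A

C = ε₀A/d = (8.85×10^-12)(5.49×10^-3)/(2.69×10^-3) = 1.806×10^-11 F and τ = RC = 1.878×10^-5 s. I_d in the gap equals the RC charging current.
I_d(t) = (V₀/R) e^(−t/τ) = 1.260×10^-4 · e^(−2.535) = 9.99×10^-6 A.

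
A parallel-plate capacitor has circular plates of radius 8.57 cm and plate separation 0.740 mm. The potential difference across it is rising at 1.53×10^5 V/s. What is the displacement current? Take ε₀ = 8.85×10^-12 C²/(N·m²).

The field between the plates is E = V/d, so dE/dt = (1.53×10^5)/(7.40×10^-4 m) = 2.068×10^8 V/(m·s).
I_d = ε₀ A (dE/dt) = (8.85×10^-12)(0.02307)(2.068×10^8) = 4.22×10^-5 A.

4.22×10^-5 A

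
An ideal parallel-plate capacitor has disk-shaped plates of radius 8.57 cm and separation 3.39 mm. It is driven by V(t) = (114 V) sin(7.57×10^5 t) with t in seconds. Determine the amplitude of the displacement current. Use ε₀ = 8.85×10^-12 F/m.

5.20×10^-3 A

C = ε₀A/d = (8.85×10^-12)(0.02307)/(3.39×10^-3) = 6.023×10^-11 F; ω = 7.57×10^5 rad/s.
I_d = C dV/dt, so |I_d|_max = C V₀ ω = (6.023×10^-11)(114)(7.57×10^5) = 5.20×10^-3 A.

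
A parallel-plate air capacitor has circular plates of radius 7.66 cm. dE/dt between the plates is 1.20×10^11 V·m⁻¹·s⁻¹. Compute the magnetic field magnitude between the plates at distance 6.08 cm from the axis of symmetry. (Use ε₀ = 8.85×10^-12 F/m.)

I_d = ε₀ dΦ_E/dt = ε₀ πR² (dE/dt) = (8.85×10^-12)(0.01843)(1.20×10^11) = 0.01957 A through the full plate area.
∮B·dl = μ₀ I_d,enc with I_d,enc = I_d r²/R² = 0.01233 A; so B = μ₀ I_d,enc/(2πr) = 4.06×10^-8 T.

4.06×10^-8 T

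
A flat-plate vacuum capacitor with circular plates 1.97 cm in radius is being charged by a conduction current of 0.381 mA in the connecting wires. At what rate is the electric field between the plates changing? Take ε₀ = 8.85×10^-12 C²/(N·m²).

By continuity, I_d in the gap equals the 0.381 mA flowing in the wire.
Then dE/dt = I_d/(ε₀A) = 3.53×10^10 V/(m·s).

3.53×10^10 V/(m·s)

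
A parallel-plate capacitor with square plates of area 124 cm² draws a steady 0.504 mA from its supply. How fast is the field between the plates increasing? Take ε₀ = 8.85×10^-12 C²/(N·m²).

Charge continuity gives I_d = I = 5.04×10^-4 A between the plates.
Since I_d = ε₀ A dE/dt, dE/dt = I_d/(ε₀A) = (5.04×10^-4)/((8.85×10^-12)(0.0124)) = 4.59×10^9 V/(m·s).

4.59×10^9 V/(m·s)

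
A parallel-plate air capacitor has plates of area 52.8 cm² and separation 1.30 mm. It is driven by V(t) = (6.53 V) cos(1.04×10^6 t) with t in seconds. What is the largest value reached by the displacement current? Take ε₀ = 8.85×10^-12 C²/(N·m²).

2.44×10^-4 A

The displacement current equals the conduction current C dV/dt, which peaks at C V₀ ω.
With C = ε₀A/d = (8.85×10^-12)(5.28×10^-3)/(1.30×10^-3) = 3.594×10^-11 F and ω = 1.04×10^6 rad/s, I_d,max = (3.594×10^-11)(6.53)(1.04×10^6) = 2.44×10^-4 A.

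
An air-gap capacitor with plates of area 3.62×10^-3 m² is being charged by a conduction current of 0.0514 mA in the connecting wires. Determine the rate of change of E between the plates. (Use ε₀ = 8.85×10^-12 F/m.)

1.60×10^9 V/(m·s)

Charge continuity gives I_d = I = 5.14×10^-5 A between the plates.
Since I_d = ε₀ A dE/dt, dE/dt = I_d/(ε₀A) = (5.14×10^-5)/((8.85×10^-12)(3.62×10^-3)) = 1.60×10^9 V/(m·s).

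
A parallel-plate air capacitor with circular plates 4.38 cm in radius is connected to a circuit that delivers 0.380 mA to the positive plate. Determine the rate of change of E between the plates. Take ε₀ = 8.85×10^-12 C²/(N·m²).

By continuity, I_d in the gap equals the 0.380 mA flowing in the wire.
Inverting I_d = ε₀ A dE/dt gives dE/dt = 3.80×10^-4 / (8.85×10^-12 · 6.027×10^-3) = 7.12×10^9 V/(m·s).

7.12×10^9 V/(m·s)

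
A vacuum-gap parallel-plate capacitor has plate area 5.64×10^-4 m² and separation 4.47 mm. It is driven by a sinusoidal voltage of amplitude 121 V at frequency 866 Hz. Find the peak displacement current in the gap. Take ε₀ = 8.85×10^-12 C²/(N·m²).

(dE/dt)_max = V₀ω/d = 1.473×10^8 V/(m·s); ω = 2πf = 5441 rad/s.
I_d,max = ε₀ A (dE/dt)_max = (8.85×10^-12)(5.64×10^-4)(1.473×10^8) = 7.35×10^-7 A.

7.35×10^-7 A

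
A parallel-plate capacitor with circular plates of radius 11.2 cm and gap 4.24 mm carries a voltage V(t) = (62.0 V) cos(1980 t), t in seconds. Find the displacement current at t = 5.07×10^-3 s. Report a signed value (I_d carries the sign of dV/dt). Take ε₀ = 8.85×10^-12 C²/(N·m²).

dE/dt = (V₀ω/d)·−sin(ωt) with ωt = 10.0386 rad: (62.0)(1980)(0.5760)/(4.24×10^-3) = 1.668×10^7 V/(m·s).
I_d = ε₀ A dE/dt = (8.85×10^-12)(0.03941)(1.668×10^7) = 5.82×10^-6 A.

5.82×10^-6 A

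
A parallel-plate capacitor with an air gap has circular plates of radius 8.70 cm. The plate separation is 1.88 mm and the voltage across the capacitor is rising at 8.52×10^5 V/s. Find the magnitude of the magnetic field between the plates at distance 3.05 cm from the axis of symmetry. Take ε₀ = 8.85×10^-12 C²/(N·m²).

I_d = C dV/dt with C = ε₀πR²/d = 1.119×10^-10 F, so I_d = (1.119×10^-10)(8.52×10^5) = 9.534×10^-5 A.
∮B·dl = μ₀ I_d,enc with I_d,enc = I_d r²/R² = 1.172×10^-5 A; so B = μ₀ I_d,enc/(2πr) = 7.69×10^-11 T.

7.69×10^-11 T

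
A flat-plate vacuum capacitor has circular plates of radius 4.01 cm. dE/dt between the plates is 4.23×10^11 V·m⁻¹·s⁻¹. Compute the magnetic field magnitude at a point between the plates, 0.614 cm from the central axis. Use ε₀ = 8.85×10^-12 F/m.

Total displacement current: I_d = ε₀(πR²)(dE/dt) = (8.85×10^-12)(5.052×10^-3)(4.23×10^11) = 0.01891 A.
For r < R the Ampère–Maxwell law gives B(2πr) = μ₀ I_d (r²/R²), so B = μ₀ I_d r/(2πR²) = (4π×10^-7)(0.01891)(6.14×10^-3)/(2π·0.0401²) = 1.44×10^-8 T.

1.44×10^-8 T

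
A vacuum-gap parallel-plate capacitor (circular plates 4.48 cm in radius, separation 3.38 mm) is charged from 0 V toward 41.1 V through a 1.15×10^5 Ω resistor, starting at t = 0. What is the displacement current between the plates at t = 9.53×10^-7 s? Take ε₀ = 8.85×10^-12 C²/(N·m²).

C = ε₀A/d = (8.85×10^-12)(6.305×10^-3)/(3.38×10^-3) = 1.651×10^-11 F and τ = RC = 1.899×10^-6 s. I_d in the gap equals the RC charging current.
I_d(t) = (V₀/R) e^(−t/τ) = 3.574×10^-4 · e^(−0.5018) = 2.16×10^-4 A.

2.16×10^-4 A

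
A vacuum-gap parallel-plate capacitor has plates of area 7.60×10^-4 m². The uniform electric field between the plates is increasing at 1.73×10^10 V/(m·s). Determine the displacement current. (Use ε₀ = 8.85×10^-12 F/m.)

I_d = ε₀ A (dE/dt) = (8.85×10^-12)(7.60×10^-4 m²)(1.73×10^10) = 1.16×10^-4 A.

1.16×10^-4 A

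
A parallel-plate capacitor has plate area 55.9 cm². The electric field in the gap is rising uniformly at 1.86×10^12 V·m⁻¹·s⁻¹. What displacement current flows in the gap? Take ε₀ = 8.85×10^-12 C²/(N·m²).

0.0920 A

The displacement current is ε₀ times dΦ_E/dt = ε₀ A dE/dt = (8.85×10^-12)(5.59×10^-3)(1.86×10^12) = 0.0920 A.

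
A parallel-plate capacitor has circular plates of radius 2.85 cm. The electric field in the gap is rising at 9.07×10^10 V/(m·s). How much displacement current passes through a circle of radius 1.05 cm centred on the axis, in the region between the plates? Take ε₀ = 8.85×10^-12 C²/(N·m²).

2.78×10^-4 A

Total displacement current: I_d = ε₀(πR²)(dE/dt) = (8.85×10^-12)(2.552×10^-3)(9.07×10^10) = 2.048×10^-3 A.
Since J_d is uniform, the enclosed fraction is (r/R)² = 0.1357, giving I_d,enc = 2.78×10^-4 A.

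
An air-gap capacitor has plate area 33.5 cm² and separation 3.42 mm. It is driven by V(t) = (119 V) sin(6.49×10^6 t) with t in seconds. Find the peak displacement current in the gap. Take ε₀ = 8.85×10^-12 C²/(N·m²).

The displacement current equals the conduction current C dV/dt, which peaks at C V₀ ω.
With C = ε₀A/d = (8.85×10^-12)(3.35×10^-3)/(3.42×10^-3) = 8.669×10^-12 F and ω = 6.49×10^6 rad/s, I_d,max = (8.669×10^-12)(119)(6.49×10^6) = 6.70×10^-3 A.

6.70×10^-3 A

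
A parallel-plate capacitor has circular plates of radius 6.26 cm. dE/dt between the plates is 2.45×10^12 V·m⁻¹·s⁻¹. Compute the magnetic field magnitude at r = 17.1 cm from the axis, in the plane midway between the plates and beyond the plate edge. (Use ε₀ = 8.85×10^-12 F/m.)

3.12×10^-7 T

Through the whole plate area (πR² = 0.01231 m²), I_d = ε₀ πR² dE/dt = 0.2669 A.
For r ≥ R the full I_d is enclosed: B = μ₀ I_d/(2πr) = (4π×10^-7)(0.2669)/(2π·0.171) = 3.12×10^-7 T.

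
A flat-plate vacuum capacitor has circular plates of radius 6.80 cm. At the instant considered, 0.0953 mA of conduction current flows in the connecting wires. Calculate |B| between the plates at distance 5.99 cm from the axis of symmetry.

2.47×10^-10 T

Between the plates the displacement current equals the wire current: I_d = 0.0953 mA = 9.53×10^-5 A.
For r < R the Ampère–Maxwell law gives B(2πr) = μ₀ I_d (r²/R²), so B = μ₀ I_d r/(2πR²) = (4π×10^-7)(9.53×10^-5)(0.0599)/(2π·0.0680²) = 2.47×10^-10 T.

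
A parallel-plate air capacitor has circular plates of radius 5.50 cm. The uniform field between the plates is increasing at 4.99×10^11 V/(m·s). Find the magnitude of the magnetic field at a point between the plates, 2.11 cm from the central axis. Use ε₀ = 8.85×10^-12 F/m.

5.85×10^-8 T

I_d = ε₀ dΦ_E/dt = ε₀ πR² (dE/dt) = (8.85×10^-12)(9.503×10^-3)(4.99×10^11) = 0.04197 A through the full plate area.
An Ampèrian loop of radius r encloses a fraction (r/R)² of I_d. Then B·2πr = μ₀ I_d (r/R)², giving B = μ₀ I_d r/(2πR²) = 5.85×10^-8 T.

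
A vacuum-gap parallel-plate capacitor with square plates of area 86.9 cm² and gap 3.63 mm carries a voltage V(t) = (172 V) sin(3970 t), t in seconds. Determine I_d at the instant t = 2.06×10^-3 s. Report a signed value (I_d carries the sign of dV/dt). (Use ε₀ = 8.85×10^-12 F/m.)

-4.61×10^-6 A

dE/dt = (V₀ω/d)·cos(ωt) with ωt = 8.1782 rad: (172)(3970)(-0.3186)/(3.63×10^-3) = -5.993×10^7 V/(m·s).
I_d = ε₀ A dE/dt = (8.85×10^-12)(8.69×10^-3)(-5.993×10^7) = -4.61×10^-6 A.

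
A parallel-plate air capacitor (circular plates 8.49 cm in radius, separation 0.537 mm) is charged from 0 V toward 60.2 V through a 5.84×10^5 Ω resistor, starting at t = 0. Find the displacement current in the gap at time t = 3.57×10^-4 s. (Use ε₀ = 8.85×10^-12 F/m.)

2.00×10^-5 A

C = ε₀A/d = (8.85×10^-12)(0.02264)/(5.37×10^-4) = 3.731×10^-10 F and τ = RC = 2.179×10^-4 s. I_d in the gap equals the RC charging current.
I_d(t) = (V₀/R) e^(−t/τ) = 1.031×10^-4 · e^(−1.638) = 2.00×10^-5 A.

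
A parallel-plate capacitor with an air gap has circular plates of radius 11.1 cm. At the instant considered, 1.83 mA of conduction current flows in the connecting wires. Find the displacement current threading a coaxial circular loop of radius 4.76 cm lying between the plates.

3.37×10^-4 A

No conduction current crosses the gap, so I_d there equals the 1.83×10^-3 A in the leads.
Since J_d is uniform, the enclosed fraction is (r/R)² = 0.1839, giving I_d,enc = 3.37×10^-4 A.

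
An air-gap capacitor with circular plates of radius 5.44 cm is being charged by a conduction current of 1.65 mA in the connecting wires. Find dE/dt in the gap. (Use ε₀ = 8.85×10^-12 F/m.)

2.01×10^10 V/(m·s)

The displacement current between the plates equals the conduction current, I_d = 1.65 mA.
Then dE/dt = I_d/(ε₀A) = 2.01×10^10 V/(m·s).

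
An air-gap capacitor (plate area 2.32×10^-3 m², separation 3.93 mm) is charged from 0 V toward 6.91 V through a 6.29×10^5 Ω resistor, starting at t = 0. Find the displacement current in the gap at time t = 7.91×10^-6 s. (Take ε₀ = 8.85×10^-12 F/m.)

9.90×10^-7 A

C = ε₀A/d = (8.85×10^-12)(2.32×10^-3)/(3.93×10^-3) = 5.224×10^-12 F, so τ = RC = 3.286×10^-6 s.
The conduction current is I(t) = (V₀/R) e^(−t/τ), and the displacement current between the plates equals it.
t/τ = 2.407; I_d = (6.91/6.29×10^5) · e^(−2.407) = (1.099×10^-5)(0.09009) = 9.90×10^-7 A.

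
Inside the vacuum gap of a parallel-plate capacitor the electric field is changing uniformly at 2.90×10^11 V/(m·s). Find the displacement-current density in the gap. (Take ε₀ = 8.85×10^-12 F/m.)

The displacement-current density is ε₀ ∂E/∂t = (8.85×10^-12)(2.90×10^11) = 2.57 A/m².

2.57 A/m²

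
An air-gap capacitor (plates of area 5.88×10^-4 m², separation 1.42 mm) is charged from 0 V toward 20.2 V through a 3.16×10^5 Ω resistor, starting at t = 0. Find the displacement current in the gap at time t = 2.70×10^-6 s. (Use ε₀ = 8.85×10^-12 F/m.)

C = ε₀A/d = (8.85×10^-12)(5.88×10^-4)/(1.42×10^-3) = 3.665×10^-12 F, so τ = RC = 1.158×10^-6 s.
The conduction current is I(t) = (V₀/R) e^(−t/τ), and the displacement current between the plates equals it.
t/τ = 2.332; I_d = (20.2/3.16×10^5) · e^(−2.332) = (6.392×10^-5)(0.09710) = 6.21×10^-6 A.

6.21×10^-6 A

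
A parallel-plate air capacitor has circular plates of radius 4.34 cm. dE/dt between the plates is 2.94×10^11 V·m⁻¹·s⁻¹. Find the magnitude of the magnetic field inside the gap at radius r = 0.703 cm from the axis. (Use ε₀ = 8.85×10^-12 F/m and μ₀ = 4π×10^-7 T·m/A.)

Through the whole plate area (πR² = 5.917×10^-3 m²), I_d = ε₀ πR² dE/dt = 0.01540 A.
An Ampèrian loop of radius r encloses a fraction (r/R)² of I_d. Then B·2πr = μ₀ I_d (r/R)², giving B = μ₀ I_d r/(2πR²) = 1.15×10^-8 T.

1.15×10^-8 T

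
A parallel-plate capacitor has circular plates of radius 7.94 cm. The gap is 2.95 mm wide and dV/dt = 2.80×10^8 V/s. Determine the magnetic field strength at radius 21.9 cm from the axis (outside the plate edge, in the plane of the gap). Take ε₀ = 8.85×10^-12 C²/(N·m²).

1.52×10^-8 T

With E = V/d, dE/dt = 9.492×10^10 V/(m·s) and πR² = 0.01981 m², giving I_d = ε₀ πR² dE/dt = 0.01664 A.
Outside the plates the loop encloses all of I_d, so B·2πr = μ₀ I_d and B = 1.52×10^-8 T.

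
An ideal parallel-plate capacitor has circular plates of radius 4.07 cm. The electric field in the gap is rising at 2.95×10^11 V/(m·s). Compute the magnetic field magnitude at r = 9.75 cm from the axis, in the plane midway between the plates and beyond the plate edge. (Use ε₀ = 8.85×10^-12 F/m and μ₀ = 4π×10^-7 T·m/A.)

2.79×10^-8 T

I_d = ε₀ dΦ_E/dt = ε₀ πR² (dE/dt) = (8.85×10^-12)(5.204×10^-3)(2.95×10^11) = 0.01359 A through the full plate area.
For r ≥ R the full I_d is enclosed: B = μ₀ I_d/(2πr) = (4π×10^-7)(0.01359)/(2π·0.0975) = 2.79×10^-8 T.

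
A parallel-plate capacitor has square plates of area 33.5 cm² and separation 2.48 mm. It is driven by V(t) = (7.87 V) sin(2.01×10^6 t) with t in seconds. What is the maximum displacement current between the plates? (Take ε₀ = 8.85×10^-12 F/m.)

The displacement current equals the conduction current C dV/dt, which peaks at C V₀ ω.
With C = ε₀A/d = (8.85×10^-12)(3.35×10^-3)/(2.48×10^-3) = 1.195×10^-11 F and ω = 2.01×10^6 rad/s, I_d,max = (1.195×10^-11)(7.87)(2.01×10^6) = 1.89×10^-4 A.

1.89×10^-4 A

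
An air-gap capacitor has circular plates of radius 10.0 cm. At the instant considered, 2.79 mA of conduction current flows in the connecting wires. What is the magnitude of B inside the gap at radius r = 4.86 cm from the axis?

2.71×10^-9 T

Between the plates the displacement current equals the wire current: I_d = 2.79 mA = 2.79×10^-3 A.
∮B·dl = μ₀ I_d,enc with I_d,enc = I_d r²/R² = 6.590×10^-4 A; so B = μ₀ I_d,enc/(2πr) = 2.71×10^-9 T.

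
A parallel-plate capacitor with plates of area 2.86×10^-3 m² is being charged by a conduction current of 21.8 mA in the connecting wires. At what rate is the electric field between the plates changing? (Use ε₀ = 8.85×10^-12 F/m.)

The displacement current between the plates equals the conduction current, I_d = 21.8 mA.
Then dE/dt = I_d/(ε₀A) = 8.61×10^11 V/(m·s).

8.61×10^11 V/(m·s)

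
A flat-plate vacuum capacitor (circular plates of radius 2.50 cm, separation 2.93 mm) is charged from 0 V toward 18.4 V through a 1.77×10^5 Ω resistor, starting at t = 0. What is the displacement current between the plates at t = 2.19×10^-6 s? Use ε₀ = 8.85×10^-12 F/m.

With C = ε₀A/d = (8.85×10^-12)(1.963×10^-3)/(2.93×10^-3) = 5.929×10^-12 F, the time constant is τ = RC = 1.049×10^-6 s, so t/τ = 2.088 and e^(−t/τ) = 0.1239.
I_d = I_cond = (V₀/R) e^(−t/τ) = (1.040×10^-4)(0.1239) = 1.29×10^-5 A.

1.29×10^-5 A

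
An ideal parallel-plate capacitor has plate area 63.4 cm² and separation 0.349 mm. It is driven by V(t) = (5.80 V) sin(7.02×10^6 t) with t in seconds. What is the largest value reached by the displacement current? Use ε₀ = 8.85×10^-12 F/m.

The displacement current equals the conduction current C dV/dt, which peaks at C V₀ ω.
With C = ε₀A/d = (8.85×10^-12)(6.34×10^-3)/(3.49×10^-4) = 1.608×10^-10 F and ω = 7.02×10^6 rad/s, I_d,max = (1.608×10^-10)(5.80)(7.02×10^6) = 6.55×10^-3 A.

6.55×10^-3 A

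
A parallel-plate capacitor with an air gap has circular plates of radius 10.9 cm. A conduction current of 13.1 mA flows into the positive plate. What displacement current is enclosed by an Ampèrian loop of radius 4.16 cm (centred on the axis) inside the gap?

1.91×10^-3 A

No conduction current crosses the gap, so I_d there equals the 0.0131 A in the leads.
Through an area πr² the displacement current is I_d·(πr²/πR²) = I_d (r/R)² = 1.91×10^-3 A.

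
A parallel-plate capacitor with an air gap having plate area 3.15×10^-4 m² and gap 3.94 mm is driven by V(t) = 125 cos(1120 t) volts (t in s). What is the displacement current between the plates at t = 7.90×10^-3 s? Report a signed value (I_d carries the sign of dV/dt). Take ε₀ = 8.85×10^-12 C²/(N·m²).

-5.40×10^-8 A

C = ε₀A/d = (8.85×10^-12)(3.15×10^-4)/(3.94×10^-3) = 7.076×10^-13 F. dV/dt = V₀ω·−sin(ωt); at ωt = 8.848 rad this factor is -0.5453.
I_d = C dV/dt = (7.076×10^-13)(125)(1120)(-0.5453) = -5.40×10^-8 A.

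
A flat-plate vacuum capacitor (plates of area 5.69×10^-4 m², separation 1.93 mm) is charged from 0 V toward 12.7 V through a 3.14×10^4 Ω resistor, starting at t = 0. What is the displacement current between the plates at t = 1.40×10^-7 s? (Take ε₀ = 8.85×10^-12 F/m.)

7.32×10^-5 A

With C = ε₀A/d = (8.85×10^-12)(5.69×10^-4)/(1.93×10^-3) = 2.609×10^-12 F, the time constant is τ = RC = 8.192×10^-8 s, so t/τ = 1.709 and e^(−t/τ) = 0.1810.
I_d = I_cond = (V₀/R) e^(−t/τ) = (4.045×10^-4)(0.1810) = 7.32×10^-5 A.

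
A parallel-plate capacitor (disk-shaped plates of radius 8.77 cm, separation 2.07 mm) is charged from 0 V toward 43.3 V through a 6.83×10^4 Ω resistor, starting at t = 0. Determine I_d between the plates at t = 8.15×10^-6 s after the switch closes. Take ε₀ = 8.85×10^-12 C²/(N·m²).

2.00×10^-4 A

C = ε₀A/d = (8.85×10^-12)(0.02416)/(2.07×10^-3) = 1.033×10^-10 F and τ = RC = 7.055×10^-6 s. I_d in the gap equals the RC charging current.
I_d(t) = (V₀/R) e^(−t/τ) = 6.340×10^-4 · e^(−1.155) = 2.00×10^-4 A.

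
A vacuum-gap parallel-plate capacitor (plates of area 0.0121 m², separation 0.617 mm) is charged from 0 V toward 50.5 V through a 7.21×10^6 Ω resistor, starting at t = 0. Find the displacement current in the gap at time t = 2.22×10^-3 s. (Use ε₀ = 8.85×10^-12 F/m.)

With C = ε₀A/d = (8.85×10^-12)(0.0121)/(6.17×10^-4) = 1.736×10^-10 F, the time constant is τ = RC = 1.252×10^-3 s, so t/τ = 1.773 and e^(−t/τ) = 0.1698.
I_d = I_cond = (V₀/R) e^(−t/τ) = (7.004×10^-6)(0.1698) = 1.19×10^-6 A.

1.19×10^-6 A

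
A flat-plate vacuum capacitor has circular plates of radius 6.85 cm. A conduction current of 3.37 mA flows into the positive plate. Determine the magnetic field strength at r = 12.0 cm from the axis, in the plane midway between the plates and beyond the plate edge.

5.62×10^-9 T

Between the plates the displacement current equals the wire current: I_d = 3.37 mA = 3.37×10^-3 A.
With r > R the enclosed displacement current is the full I_d; B = μ₀ I_d / (2πr) = 5.62×10^-9 T.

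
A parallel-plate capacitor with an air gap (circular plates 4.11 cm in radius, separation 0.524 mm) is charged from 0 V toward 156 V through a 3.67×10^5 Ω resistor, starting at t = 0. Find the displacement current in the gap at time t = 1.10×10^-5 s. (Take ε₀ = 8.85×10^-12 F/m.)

3.04×10^-4 A

C = ε₀A/d = (8.85×10^-12)(5.307×10^-3)/(5.24×10^-4) = 8.963×10^-11 F and τ = RC = 3.289×10^-5 s. I_d in the gap equals the RC charging current.
I_d(t) = (V₀/R) e^(−t/τ) = 4.251×10^-4 · e^(−0.3344) = 3.04×10^-4 A.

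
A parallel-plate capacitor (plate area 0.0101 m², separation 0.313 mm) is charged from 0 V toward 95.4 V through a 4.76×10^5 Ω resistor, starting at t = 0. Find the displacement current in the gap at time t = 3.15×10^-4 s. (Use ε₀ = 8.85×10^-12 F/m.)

With C = ε₀A/d = (8.85×10^-12)(0.0101)/(3.13×10^-4) = 2.856×10^-10 F, the time constant is τ = RC = 1.359×10^-4 s, so t/τ = 2.318 and e^(−t/τ) = 0.09847.
I_d = I_cond = (V₀/R) e^(−t/τ) = (2.004×10^-4)(0.09847) = 1.97×10^-5 A.

1.97×10^-5 A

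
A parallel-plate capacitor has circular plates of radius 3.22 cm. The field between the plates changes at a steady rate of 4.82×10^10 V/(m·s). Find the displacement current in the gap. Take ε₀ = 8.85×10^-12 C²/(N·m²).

1.39×10^-3 A

I_d = ε₀ A (dE/dt) = (8.85×10^-12)(3.257×10^-3 m²)(4.82×10^10) = 1.39×10^-3 A.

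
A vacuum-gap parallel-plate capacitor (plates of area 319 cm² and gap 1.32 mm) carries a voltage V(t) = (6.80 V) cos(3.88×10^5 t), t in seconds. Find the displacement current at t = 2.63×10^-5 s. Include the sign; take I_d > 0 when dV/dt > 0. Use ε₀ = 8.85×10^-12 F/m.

3.97×10^-4 A

dV/dt = (6.80)(3.88×10^5)·−sin(10.2044) = 1.855×10^6 V/s.
I_d = C dV/dt with C = ε₀A/d = (8.85×10^-12)(0.0319)/(1.32×10^-3) = 2.139×10^-10 F, so I_d = (2.139×10^-10)(1.855×10^6) = 3.97×10^-4 A.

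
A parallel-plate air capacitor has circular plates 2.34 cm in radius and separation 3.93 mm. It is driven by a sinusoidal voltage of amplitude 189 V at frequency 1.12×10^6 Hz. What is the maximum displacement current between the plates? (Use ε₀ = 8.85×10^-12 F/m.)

C = ε₀A/d = (8.85×10^-12)(1.720×10^-3)/(3.93×10^-3) = 3.873×10^-12 F; ω = 2πf = 7.037×10^6 rad/s.
I_d = C dV/dt, so |I_d|_max = C V₀ ω = (3.873×10^-12)(189)(7.037×10^6) = 5.15×10^-3 A.

5.15×10^-3 A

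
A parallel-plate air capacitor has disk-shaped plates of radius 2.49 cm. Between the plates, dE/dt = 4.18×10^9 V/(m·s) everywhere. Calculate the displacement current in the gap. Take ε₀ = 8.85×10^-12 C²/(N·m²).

With a uniform field, Φ_E = EA, so I_d = ε₀ A dE/dt = 7.21×10^-5 A.

7.21×10^-5 A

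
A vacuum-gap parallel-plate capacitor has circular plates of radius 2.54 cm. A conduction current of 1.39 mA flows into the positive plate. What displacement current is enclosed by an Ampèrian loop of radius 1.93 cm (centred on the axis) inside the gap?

Between the plates the displacement current equals the wire current: I_d = 1.39 mA = 1.39×10^-3 A.
Since J_d is uniform, the enclosed fraction is (r/R)² = 0.5774, giving I_d,enc = 8.03×10^-4 A.

8.03×10^-4 A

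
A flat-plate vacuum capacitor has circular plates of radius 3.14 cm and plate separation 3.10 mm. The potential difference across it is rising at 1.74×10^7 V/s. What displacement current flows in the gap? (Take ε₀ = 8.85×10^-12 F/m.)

E = V/d so dE/dt = (dV/dt)/d = 5.613×10^9 V/(m·s), and I_d = ε₀ A dE/dt = (8.85×10^-12)(3.097×10^-3)(5.613×10^9) = 1.54×10^-4 A.

1.54×10^-4 A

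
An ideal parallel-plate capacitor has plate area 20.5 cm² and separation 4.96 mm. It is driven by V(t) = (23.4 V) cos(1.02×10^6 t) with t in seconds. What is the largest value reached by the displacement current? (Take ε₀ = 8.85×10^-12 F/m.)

8.73×10^-5 A

C = ε₀A/d = (8.85×10^-12)(2.05×10^-3)/(4.96×10^-3) = 3.658×10^-12 F; ω = 1.02×10^6 rad/s.
I_d = C dV/dt, so |I_d|_max = C V₀ ω = (3.658×10^-12)(23.4)(1.02×10^6) = 8.73×10^-5 A.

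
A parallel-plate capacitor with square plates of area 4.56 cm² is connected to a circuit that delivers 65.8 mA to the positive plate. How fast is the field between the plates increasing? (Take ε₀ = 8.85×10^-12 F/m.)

1.63×10^13 V/(m·s)

Charge continuity gives I_d = I = 0.0658 A between the plates.
Since I_d = ε₀ A dE/dt, dE/dt = I_d/(ε₀A) = (0.0658)/((8.85×10^-12)(4.56×10^-4)) = 1.63×10^13 V/(m·s).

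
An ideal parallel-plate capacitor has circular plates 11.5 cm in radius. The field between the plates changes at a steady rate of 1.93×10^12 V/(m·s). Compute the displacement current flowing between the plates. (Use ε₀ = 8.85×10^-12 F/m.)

0.710 A

I_d = ε₀ A (dE/dt) = (8.85×10^-12)(0.04155 m²)(1.93×10^12) = 0.710 A.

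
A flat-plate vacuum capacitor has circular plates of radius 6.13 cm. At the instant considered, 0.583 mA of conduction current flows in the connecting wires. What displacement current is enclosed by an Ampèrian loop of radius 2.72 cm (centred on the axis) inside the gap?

1.15×10^-4 A

No conduction current crosses the gap, so I_d there equals the 5.83×10^-4 A in the leads.
The field is uniform, so I_d,enc = I_d (r/R)² = (5.83×10^-4)(2.72/6.13)² = 1.15×10^-4 A.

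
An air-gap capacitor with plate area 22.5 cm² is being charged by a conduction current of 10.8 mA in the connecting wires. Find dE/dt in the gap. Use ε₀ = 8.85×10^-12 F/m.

By continuity, I_d in the gap equals the 10.8 mA flowing in the wire.
Then dE/dt = I_d/(ε₀A) = 5.42×10^11 V/(m·s).

5.42×10^11 V/(m·s)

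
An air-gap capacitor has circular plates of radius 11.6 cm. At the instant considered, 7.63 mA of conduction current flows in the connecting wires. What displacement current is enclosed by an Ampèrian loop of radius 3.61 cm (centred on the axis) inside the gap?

By continuity the displacement current in the gap matches the conduction current: I_d = 7.63×10^-3 A.
Since J_d is uniform, the enclosed fraction is (r/R)² = 0.09685, giving I_d,enc = 7.39×10^-4 A.

7.39×10^-4 A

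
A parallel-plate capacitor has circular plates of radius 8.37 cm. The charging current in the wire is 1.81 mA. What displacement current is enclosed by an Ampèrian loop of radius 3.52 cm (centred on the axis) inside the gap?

3.20×10^-4 A

No conduction current crosses the gap, so I_d there equals the 1.81×10^-3 A in the leads.
The field is uniform, so I_d,enc = I_d (r/R)² = (1.81×10^-3)(3.52/8.37)² = 3.20×10^-4 A.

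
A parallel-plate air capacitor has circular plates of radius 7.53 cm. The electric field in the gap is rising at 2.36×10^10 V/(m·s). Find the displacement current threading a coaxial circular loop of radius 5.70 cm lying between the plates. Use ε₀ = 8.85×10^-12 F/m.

2.13×10^-3 A

Through the whole plate area (πR² = 0.01781 m²), I_d = ε₀ πR² dE/dt = 3.720×10^-3 A.
The field is uniform, so I_d,enc = I_d (r/R)² = (3.720×10^-3)(5.70/7.53)² = 2.13×10^-3 A.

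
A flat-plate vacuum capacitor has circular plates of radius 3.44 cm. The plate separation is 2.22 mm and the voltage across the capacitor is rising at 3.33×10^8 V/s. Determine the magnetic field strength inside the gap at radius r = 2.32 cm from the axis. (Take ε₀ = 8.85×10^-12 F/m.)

1.94×10^-8 T

dE/dt = (dV/dt)/d = 1.500×10^11 V/(m·s); I_d = ε₀(πR²)(dE/dt) = (8.85×10^-12)(3.718×10^-3)(1.500×10^11) = 4.936×10^-3 A.
An Ampèrian loop of radius r encloses a fraction (r/R)² of I_d. Then B·2πr = μ₀ I_d (r/R)², giving B = μ₀ I_d r/(2πR²) = 1.94×10^-8 T.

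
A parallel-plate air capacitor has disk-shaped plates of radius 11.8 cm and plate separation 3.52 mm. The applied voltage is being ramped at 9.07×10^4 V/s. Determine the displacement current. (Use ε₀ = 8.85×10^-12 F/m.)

The field between the plates is E = V/d, so dE/dt = (9.07×10^4)/(3.52×10^-3 m) = 2.577×10^7 V/(m·s).
I_d = ε₀ A (dE/dt) = (8.85×10^-12)(0.04374)(2.577×10^7) = 9.98×10^-6 A.

9.98×10^-6 A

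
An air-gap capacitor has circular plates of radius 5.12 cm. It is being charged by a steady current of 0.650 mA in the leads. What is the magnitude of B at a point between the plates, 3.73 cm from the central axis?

No conduction current crosses the gap, so I_d there equals the 6.50×10^-4 A in the leads.
An Ampèrian loop of radius r encloses a fraction (r/R)² of I_d. Then B·2πr = μ₀ I_d (r/R)², giving B = μ₀ I_d r/(2πR²) = 1.85×10^-9 T.

1.85×10^-9 T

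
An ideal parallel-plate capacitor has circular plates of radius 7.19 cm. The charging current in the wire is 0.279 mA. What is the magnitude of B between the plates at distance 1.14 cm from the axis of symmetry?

1.23×10^-10 T

By continuity the displacement current in the gap matches the conduction current: I_d = 2.79×10^-4 A.
An Ampèrian loop of radius r encloses a fraction (r/R)² of I_d. Then B·2πr = μ₀ I_d (r/R)², giving B = μ₀ I_d r/(2πR²) = 1.23×10^-10 T.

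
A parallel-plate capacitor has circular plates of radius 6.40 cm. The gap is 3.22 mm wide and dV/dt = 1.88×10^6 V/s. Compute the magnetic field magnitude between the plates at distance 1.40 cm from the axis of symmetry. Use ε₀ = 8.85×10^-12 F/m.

4.55×10^-11 T

With E = V/d, dE/dt = 5.839×10^8 V/(m·s) and πR² = 0.01287 m², giving I_d = ε₀ πR² dE/dt = 6.651×10^-5 A.
An Ampèrian loop of radius r encloses a fraction (r/R)² of I_d. Then B·2πr = μ₀ I_d (r/R)², giving B = μ₀ I_d r/(2πR²) = 4.55×10^-11 T.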